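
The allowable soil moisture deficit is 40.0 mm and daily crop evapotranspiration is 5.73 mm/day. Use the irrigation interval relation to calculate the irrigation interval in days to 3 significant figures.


Approach: apply the irrigation interval relation, interval = SMD / ETc.
interval = 40.0 / 5.73 = 6.98 days
Therefore the irrigation interval = 6.98 days.


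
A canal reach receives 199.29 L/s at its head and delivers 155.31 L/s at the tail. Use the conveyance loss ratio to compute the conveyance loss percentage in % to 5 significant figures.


Approach: apply the conveyance loss ratio, loss% = ((Q_head - Q_tail)/Q_head)*100.
loss = ((199.29 - 155.31)/199.29)*100 = 22.068 %
Therefore the conveyance loss percentage = 22.068 %.


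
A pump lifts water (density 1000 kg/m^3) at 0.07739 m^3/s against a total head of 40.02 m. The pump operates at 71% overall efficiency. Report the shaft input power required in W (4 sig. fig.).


Approach: apply hydraulic power then efficiency conversion, P = rho*g*Q*H; P_in = P/eta.
Step 1 — hydraulic power (P = rho*g*Q*H):
  P = 1000 * 9.81 * 0.07739 * 40.02 = 30383.0 W
Step 2 — input power: P_in = P/eta = 30383.0 / 0.71 = 42790 W
Therefore the shaft input power required = 42790 W.


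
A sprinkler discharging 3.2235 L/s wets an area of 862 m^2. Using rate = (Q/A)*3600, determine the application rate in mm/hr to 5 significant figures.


rate = (3.2235 / 862) * 3600 = 13.462 mm/hr
Therefore the application rate = 13.462 mm/hr.


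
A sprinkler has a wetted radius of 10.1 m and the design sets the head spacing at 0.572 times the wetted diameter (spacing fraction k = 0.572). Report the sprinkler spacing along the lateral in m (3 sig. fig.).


Approach: apply the sprinkler spacing rule (spacing as a fraction of wetted diameter), S = k*(2*R).
S = 0.572 * (2 * 10.1) = 11.6 m
Therefore the sprinkler spacing along the lateral = 11.6 m.


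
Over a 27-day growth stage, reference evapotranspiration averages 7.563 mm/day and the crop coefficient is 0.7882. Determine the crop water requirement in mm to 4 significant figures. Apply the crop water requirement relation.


Approach: apply the crop water requirement relation, CWR = ET0 * Kc * days.
CWR = 7.563 * 0.7882 * 27 = 161.0 mm
Therefore the crop water requirement = 161.0 mm.


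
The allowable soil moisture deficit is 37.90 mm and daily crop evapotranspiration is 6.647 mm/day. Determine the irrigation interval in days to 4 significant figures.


Approach: apply the irrigation interval relation, interval = SMD / ETc.
interval = 37.90 / 6.647 = 5.702 days
Therefore the irrigation interval = 5.702 days.


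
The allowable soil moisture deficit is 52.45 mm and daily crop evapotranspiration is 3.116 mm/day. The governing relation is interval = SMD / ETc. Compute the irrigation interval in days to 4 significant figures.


interval = 52.45 / 3.116 = 16.83 days
Therefore the irrigation interval = 16.83 days.


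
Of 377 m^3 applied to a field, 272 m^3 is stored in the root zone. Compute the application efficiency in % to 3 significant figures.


Approach: apply the application efficiency ratio, Ea = (stored/applied)*100.
Ea = (272/377)*100 = 72.1 %
Therefore the application efficiency = 72.1 %.


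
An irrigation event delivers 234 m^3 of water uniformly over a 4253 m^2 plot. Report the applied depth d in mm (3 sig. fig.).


Approach: apply depth from volume over area, d = (V/A)*1000.
d = (234 / 4253) * 1000 = 55.0 mm
Therefore the applied depth d = 55.0 mm.


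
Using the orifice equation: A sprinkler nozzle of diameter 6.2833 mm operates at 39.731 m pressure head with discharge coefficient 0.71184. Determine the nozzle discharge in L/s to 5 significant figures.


Approach: apply the orifice equation, Q = Cd*A*sqrt(2*g*h), A = pi*(d/2)^2.
A = pi*(6.2833e-3/2)^2 = 3.100741e-05 m^2
Q = 0.71184 * 3.100741e-05 * sqrt(2*9.81*39.731) * 1000 = 0.61626 L/s
Therefore the nozzle discharge = 0.61626 L/s.


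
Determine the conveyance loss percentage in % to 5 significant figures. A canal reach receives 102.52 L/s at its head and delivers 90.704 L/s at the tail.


Approach: apply the conveyance loss ratio, loss% = ((Q_head - Q_tail)/Q_head)*100.
loss = ((102.52 - 90.704)/102.52)*100 = 11.526 %
Therefore the conveyance loss percentage = 11.526 %.


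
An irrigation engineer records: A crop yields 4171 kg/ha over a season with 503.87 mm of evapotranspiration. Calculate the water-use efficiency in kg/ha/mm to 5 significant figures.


Approach: apply the water-use efficiency ratio, WUE = yield/ET.
WUE = 4171 / 503.87 = 8.2779 kg/ha/mm
Therefore the water-use efficiency = 8.2779 kg/ha/mm.


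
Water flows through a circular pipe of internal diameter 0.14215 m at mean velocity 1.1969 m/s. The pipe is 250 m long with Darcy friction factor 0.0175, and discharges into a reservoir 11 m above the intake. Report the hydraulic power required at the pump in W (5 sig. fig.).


Approach: apply continuity + Darcy-Weisbach + hydraulic power, Q = A*v; hf = f*(L/D)*(v^2/(2g)); H = static + hf; P = rho*g*Q*H.
Step 1 — flow rate (continuity, Q = A*v):
  A = pi*(0.14215/2)^2 = 0.01587024 m^2
  Q = 0.01587024 * 1.1969 = 0.01899510 m^3/s
Step 2 — friction head loss (Darcy-Weisbach):
  hf = 0.0175 * (250/0.14215) * (1.1969^2 / (2*9.81))
  hf = 2.247232 m
Step 3 — total head: H = 11 + 2.247232 = 13.24723 m
Step 4 — hydraulic power (P = rho*g*Q*H):
  P = 1000 * 9.81 * 0.01899510 * 13.24723 = 2468.5 W
Therefore the hydraulic power required at the pump = 2468.5 W.


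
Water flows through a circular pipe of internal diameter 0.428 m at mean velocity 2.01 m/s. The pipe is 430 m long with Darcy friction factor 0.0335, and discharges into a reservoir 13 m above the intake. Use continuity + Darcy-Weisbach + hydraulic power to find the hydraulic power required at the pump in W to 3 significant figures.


Approach: apply continuity + Darcy-Weisbach + hydraulic power, Q = A*v; hf = f*(L/D)*(v^2/(2g)); H = static + hf; P = rho*g*Q*H.
Step 1 — flow rate (continuity, Q = A*v):
  A = pi*(0.428/2)^2 = 0.14387 m^2
  Q = 0.14387 * 2.01 = 0.28918 m^3/s
Step 2 — friction head loss (Darcy-Weisbach):
  hf = 0.0335 * (430/0.428) * (2.01^2 / (2*9.81))
  hf = 6.9305 m
Step 3 — total head: H = 13 + 6.9305 = 19.930 m
Step 4 — hydraulic power (P = rho*g*Q*H):
  P = 1000 * 9.81 * 0.28918 * 19.930 = 56500 W
Therefore the hydraulic power required at the pump = 56500 W.


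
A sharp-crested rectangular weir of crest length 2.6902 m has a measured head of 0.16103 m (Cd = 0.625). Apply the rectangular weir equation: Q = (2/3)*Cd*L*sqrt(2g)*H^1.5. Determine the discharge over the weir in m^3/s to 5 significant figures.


Q = (2/3)*0.625*2.6902*sqrt(2*9.81)*0.16103^1.5 = 0.32084 m^3/s
Therefore the discharge over the weir = 0.32084 m^3/s.


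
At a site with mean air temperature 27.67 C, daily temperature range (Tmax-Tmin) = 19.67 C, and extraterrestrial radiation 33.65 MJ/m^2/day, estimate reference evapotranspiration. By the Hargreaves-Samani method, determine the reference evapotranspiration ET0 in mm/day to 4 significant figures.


Approach: apply the Hargreaves-Samani method, ET0 = 0.0023*(Tmean+17.8)*sqrt(Tmax-Tmin)*0.408*Ra.
ET0 = 0.0023*(27.67+17.8)*sqrt(19.67)*0.408*33.65 = 6.368 mm/day
Therefore the reference evapotranspiration ET0 = 6.368 mm/day.


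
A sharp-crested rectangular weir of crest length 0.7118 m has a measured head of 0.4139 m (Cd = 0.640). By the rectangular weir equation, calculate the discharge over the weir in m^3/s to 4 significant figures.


Approach: apply the rectangular weir equation, Q = (2/3)*Cd*L*sqrt(2g)*H^1.5.
Q = (2/3)*0.640*0.7118*sqrt(2*9.81)*0.4139^1.5 = 0.3582 m^3/s
Therefore the discharge over the weir = 0.3582 m^3/s.


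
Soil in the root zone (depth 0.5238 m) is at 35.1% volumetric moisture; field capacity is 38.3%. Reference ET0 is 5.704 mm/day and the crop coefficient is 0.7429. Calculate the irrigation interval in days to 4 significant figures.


Approach: apply soil-water budget scheduling, SMD = (FC-theta)/100*depth*1000; ETc = ET0*Kc; interval = SMD/ETc.
Step 1 — soil moisture deficit:
  SMD = (38.3 - 35.1)/100 * 0.5238 * 1000 = 16.7616 mm
Step 2 — daily crop ET (ETc = ET0*Kc):
  ETc = 5.704 * 0.7429 = 4.23750 mm/day
Step 3 — irrigation interval (SMD/ETc):
  interval = 16.7616 / 4.23750 = 3.956 days
Therefore the irrigation interval = 3.956 days.


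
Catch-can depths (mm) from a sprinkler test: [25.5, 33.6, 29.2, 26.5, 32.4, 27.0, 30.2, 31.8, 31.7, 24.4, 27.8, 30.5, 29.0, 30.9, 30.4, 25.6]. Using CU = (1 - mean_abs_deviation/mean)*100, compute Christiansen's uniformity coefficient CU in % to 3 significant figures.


mean = 29.156 mm
mean |d_i - mean| = 2.2867 mm
CU = (1 - 2.2867/29.156)*100 = 92.2 %
Therefore Christiansen's uniformity coefficient CU = 92.2 %.


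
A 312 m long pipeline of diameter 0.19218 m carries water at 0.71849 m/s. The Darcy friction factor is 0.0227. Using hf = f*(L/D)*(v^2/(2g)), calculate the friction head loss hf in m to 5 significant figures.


hf = 0.0227 * (312/0.19218) * (0.71849^2 / (2*9.81))
hf = 0.96965 m
Therefore the friction head loss hf = 0.96965 m.


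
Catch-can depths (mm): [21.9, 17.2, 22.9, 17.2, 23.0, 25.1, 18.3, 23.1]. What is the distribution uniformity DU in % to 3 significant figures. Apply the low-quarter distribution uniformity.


Approach: apply the low-quarter distribution uniformity, DU = (mean of lowest quarter of readings / overall mean)*100.
sorted lowest 2 of 8: [17.2, 17.2] -> mean = 17.200 mm
overall mean = 21.087 mm
DU = (17.200/21.087)*100 = 81.6 %
Therefore the distribution uniformity DU = 81.6 %.


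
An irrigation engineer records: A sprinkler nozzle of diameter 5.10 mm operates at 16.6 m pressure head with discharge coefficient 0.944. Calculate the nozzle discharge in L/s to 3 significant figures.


Approach: apply the orifice equation, Q = Cd*A*sqrt(2*g*h), A = pi*(d/2)^2.
A = pi*(5.10e-3/2)^2 = 2.0428e-05 m^2
Q = 0.944 * 2.0428e-05 * sqrt(2*9.81*16.6) * 1000 = 0.348 L/s
Therefore the nozzle discharge = 0.348 L/s.


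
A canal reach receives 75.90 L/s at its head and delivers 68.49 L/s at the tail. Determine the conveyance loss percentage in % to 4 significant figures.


Approach: apply the conveyance loss ratio, loss% = ((Q_head - Q_tail)/Q_head)*100.
loss = ((75.90 - 68.49)/75.90)*100 = 9.763 %
Therefore the conveyance loss percentage = 9.763 %.


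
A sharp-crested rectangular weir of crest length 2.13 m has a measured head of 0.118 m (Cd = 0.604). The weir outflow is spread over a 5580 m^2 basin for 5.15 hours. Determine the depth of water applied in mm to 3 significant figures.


Approach: apply the rectangular weir equation with a volume-to-depth conversion, Q = (2/3)*Cd*L*sqrt(2g)*H^1.5; d = Q*t/A * 1000.
Step 1 — weir discharge:
  Q = (2/3)*0.604*2.13*sqrt(2*9.81)*0.118^1.5 = 0.15399 m^3/s
Step 2 — volume: V = 0.15399 * 5.15*3600 = 2855.0 m^3
Step 3 — depth: d = V/A * 1000 = 2855.0/5580 * 1000 = 512 mm
Therefore the depth of water applied = 512 mm.


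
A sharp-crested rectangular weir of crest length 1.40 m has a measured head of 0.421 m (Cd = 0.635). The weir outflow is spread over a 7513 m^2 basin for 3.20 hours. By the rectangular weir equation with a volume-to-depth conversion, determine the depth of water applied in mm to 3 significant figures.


Approach: apply the rectangular weir equation with a volume-to-depth conversion, Q = (2/3)*Cd*L*sqrt(2g)*H^1.5; d = Q*t/A * 1000.
Step 1 — weir discharge:
  Q = (2/3)*0.635*1.40*sqrt(2*9.81)*0.421^1.5 = 0.71711 m^3/s
Step 2 — volume: V = 0.71711 * 3.20*3600 = 8261.1 m^3
Step 3 — depth: d = V/A * 1000 = 8261.1/7513 * 1000 = 1100 mm
Therefore the depth of water applied = 1100 mm.


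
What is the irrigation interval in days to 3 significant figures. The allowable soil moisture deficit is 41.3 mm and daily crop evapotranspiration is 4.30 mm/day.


Approach: apply the irrigation interval relation, interval = SMD / ETc.
interval = 41.3 / 4.30 = 9.60 days
Therefore the irrigation interval = 9.60 days.


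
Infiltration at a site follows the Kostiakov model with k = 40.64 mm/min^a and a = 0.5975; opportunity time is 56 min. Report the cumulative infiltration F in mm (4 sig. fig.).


Approach: apply the Kostiakov infiltration equation, F = k*t^a.
F = 40.64 * 56^0.5975 = 450.3 mm
Therefore the cumulative infiltration F = 450.3 mm.


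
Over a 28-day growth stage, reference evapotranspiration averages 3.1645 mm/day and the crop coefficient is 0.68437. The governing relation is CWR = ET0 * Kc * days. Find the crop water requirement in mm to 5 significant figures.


CWR = 3.1645 * 0.68437 * 28 = 60.639 mm
Therefore the crop water requirement = 60.639 mm.


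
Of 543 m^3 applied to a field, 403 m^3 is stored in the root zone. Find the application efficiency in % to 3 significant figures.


Approach: apply the application efficiency ratio, Ea = (stored/applied)*100.
Ea = (403/543)*100 = 74.2 %
Therefore the application efficiency = 74.2 %.


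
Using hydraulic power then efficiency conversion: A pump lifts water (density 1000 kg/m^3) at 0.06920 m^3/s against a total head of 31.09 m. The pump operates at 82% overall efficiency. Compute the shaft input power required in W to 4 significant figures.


Approach: apply hydraulic power then efficiency conversion, P = rho*g*Q*H; P_in = P/eta.
Step 1 — hydraulic power (P = rho*g*Q*H):
  P = 1000 * 9.81 * 0.06920 * 31.09 = 21105.5 W
Step 2 — input power: P_in = P/eta = 21105.5 / 0.82 = 25740 W
Therefore the shaft input power required = 25740 W.


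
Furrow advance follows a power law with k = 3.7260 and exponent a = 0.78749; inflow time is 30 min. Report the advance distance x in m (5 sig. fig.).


Approach: apply the power-law advance function, x = k*t^a.
x = 3.7260 * 30^0.78749 = 54.258 m
Therefore the advance distance x = 54.258 m.


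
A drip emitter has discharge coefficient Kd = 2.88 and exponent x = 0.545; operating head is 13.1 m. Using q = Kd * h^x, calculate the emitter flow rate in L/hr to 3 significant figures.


q = 2.88 * 13.1^0.545 = 11.7 L/hr
Therefore the emitter flow rate = 11.7 L/hr.


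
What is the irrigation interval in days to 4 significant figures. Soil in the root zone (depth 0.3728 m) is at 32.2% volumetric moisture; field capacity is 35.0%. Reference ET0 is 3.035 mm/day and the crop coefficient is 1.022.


Approach: apply soil-water budget scheduling, SMD = (FC-theta)/100*depth*1000; ETc = ET0*Kc; interval = SMD/ETc.
Step 1 — soil moisture deficit:
  SMD = (35.0 - 32.2)/100 * 0.3728 * 1000 = 10.4384 mm
Step 2 — daily crop ET (ETc = ET0*Kc):
  ETc = 3.035 * 1.022 = 3.10177 mm/day
Step 3 — irrigation interval (SMD/ETc):
  interval = 10.4384 / 3.10177 = 3.365 days
Therefore the irrigation interval = 3.365 days.


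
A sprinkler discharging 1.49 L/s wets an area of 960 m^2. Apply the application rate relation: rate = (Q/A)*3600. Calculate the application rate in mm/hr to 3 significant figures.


rate = (1.49 / 960) * 3600 = 5.59 mm/hr
Therefore the application rate = 5.59 mm/hr.


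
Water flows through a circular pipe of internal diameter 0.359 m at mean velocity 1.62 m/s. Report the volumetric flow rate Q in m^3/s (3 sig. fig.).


Approach: apply the continuity equation for pipe flow, Q = A * v with A = pi*(D/2)^2.
A = pi*(0.359/2)^2 = 0.10122 m^2
Q = 0.10122 * 1.62 = 0.164 m^3/s
Therefore the volumetric flow rate Q = 0.164 m^3/s.


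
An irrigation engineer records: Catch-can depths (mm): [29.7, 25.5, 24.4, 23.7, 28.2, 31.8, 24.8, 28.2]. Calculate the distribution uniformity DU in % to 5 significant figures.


Approach: apply the low-quarter distribution uniformity, DU = (mean of lowest quarter of readings / overall mean)*100.
sorted lowest 2 of 8: [23.7, 24.4] -> mean = 24.05000 mm
overall mean = 27.03750 mm
DU = (24.05000/27.03750)*100 = 88.951 %
Therefore the distribution uniformity DU = 88.951 %.


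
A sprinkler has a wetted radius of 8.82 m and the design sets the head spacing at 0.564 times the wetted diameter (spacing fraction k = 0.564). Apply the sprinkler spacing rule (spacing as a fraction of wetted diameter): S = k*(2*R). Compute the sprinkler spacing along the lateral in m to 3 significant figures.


S = 0.564 * (2 * 8.82) = 9.95 m
Therefore the sprinkler spacing along the lateral = 9.95 m.


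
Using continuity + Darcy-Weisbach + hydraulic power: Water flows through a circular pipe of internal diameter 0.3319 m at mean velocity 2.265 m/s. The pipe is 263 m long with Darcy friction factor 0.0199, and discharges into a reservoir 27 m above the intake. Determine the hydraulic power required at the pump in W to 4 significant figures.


Approach: apply continuity + Darcy-Weisbach + hydraulic power, Q = A*v; hf = f*(L/D)*(v^2/(2g)); H = static + hf; P = rho*g*Q*H.
Step 1 — flow rate (continuity, Q = A*v):
  A = pi*(0.3319/2)^2 = 0.0865176 m^2
  Q = 0.0865176 * 2.265 = 0.195962 m^3/s
Step 2 — friction head loss (Darcy-Weisbach):
  hf = 0.0199 * (263/0.3319) * (2.265^2 / (2*9.81))
  hf = 4.12324 m
Step 3 — total head: H = 27 + 4.12324 = 31.1232 m
Step 4 — hydraulic power (P = rho*g*Q*H):
  P = 1000 * 9.81 * 0.195962 * 31.1232 = 59830 W
Therefore the hydraulic power required at the pump = 59830 W.


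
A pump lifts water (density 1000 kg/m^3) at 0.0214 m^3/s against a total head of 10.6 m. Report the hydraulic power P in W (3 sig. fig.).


Approach: apply the hydraulic power relation, P = rho*g*Q*H.
P = 1000 * 9.81 * 0.0214 * 10.6 = 2230 W
Therefore the hydraulic power P = 2230 W.


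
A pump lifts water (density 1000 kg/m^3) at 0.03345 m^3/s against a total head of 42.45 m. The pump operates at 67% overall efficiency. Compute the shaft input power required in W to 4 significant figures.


Approach: apply hydraulic power then efficiency conversion, P = rho*g*Q*H; P_in = P/eta.
Step 1 — hydraulic power (P = rho*g*Q*H):
  P = 1000 * 9.81 * 0.03345 * 42.45 = 13929.7 W
Step 2 — input power: P_in = P/eta = 13929.7 / 0.67 = 20790 W
Therefore the shaft input power required = 20790 W.


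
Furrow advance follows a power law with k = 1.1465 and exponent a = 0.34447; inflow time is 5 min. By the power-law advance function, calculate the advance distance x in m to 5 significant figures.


Approach: apply the power-law advance function, x = k*t^a.
x = 1.1465 * 5^0.34447 = 1.9959 m
Therefore the advance distance x = 1.9959 m.


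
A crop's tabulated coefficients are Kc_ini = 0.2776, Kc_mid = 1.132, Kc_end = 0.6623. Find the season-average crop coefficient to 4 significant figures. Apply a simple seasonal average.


Approach: apply a simple seasonal average, Kc_avg = (Kc_ini + Kc_mid + Kc_end)/3.
Kc_avg = (0.2776 + 1.132 + 0.6623)/3 = 0.6906
Therefore the season-average crop coefficient = 0.6906.


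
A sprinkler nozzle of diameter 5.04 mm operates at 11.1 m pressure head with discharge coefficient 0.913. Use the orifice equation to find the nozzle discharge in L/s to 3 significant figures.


Approach: apply the orifice equation, Q = Cd*A*sqrt(2*g*h), A = pi*(d/2)^2.
A = pi*(5.04e-3/2)^2 = 1.9950e-05 m^2
Q = 0.913 * 1.9950e-05 * sqrt(2*9.81*11.1) * 1000 = 0.269 L/s
Therefore the nozzle discharge = 0.269 L/s.


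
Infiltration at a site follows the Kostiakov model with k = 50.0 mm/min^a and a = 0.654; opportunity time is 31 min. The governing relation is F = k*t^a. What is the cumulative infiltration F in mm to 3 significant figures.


F = 50.0 * 31^0.654 = 472 mm
Therefore the cumulative infiltration F = 472 mm.


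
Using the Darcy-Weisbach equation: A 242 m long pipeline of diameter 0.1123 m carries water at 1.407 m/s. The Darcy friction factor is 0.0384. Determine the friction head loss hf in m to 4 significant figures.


Approach: apply the Darcy-Weisbach equation, hf = f*(L/D)*(v^2/(2g)).
hf = 0.0384 * (242/0.1123) * (1.407^2 / (2*9.81))
hf = 8.349 m
Therefore the friction head loss hf = 8.349 m.


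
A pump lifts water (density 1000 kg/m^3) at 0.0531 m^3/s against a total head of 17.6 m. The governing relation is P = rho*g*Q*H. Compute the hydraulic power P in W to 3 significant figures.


P = 1000 * 9.81 * 0.0531 * 17.6 = 9170 W
Therefore the hydraulic power P = 9170 W.


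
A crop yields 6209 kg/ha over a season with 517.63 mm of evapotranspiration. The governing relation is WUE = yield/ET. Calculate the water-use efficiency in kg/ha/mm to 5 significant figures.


WUE = 6209 / 517.63 = 11.995 kg/ha/mm
Therefore the water-use efficiency = 11.995 kg/ha/mm.


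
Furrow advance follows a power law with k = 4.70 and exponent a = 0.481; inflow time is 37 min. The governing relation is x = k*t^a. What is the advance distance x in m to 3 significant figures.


x = 4.70 * 37^0.481 = 26.7 m
Therefore the advance distance x = 26.7 m.


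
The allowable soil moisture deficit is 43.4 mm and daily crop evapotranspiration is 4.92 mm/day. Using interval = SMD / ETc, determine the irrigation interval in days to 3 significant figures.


interval = 43.4 / 4.92 = 8.82 days
Therefore the irrigation interval = 8.82 days.


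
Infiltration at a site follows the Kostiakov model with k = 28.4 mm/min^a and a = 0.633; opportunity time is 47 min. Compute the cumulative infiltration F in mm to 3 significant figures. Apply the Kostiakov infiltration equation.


Approach: apply the Kostiakov infiltration equation, F = k*t^a.
F = 28.4 * 47^0.633 = 325 mm
Therefore the cumulative infiltration F = 325 mm.


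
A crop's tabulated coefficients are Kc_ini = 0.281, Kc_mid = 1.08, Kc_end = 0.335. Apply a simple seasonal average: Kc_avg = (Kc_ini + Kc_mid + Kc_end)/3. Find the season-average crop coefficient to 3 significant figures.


Kc_avg = (0.281 + 1.08 + 0.335)/3 = 0.565
Therefore the season-average crop coefficient = 0.565.


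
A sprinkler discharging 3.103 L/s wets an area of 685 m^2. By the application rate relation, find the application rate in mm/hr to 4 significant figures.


Approach: apply the application rate relation, rate = (Q/A)*3600.
rate = (3.103 / 685) * 3600 = 16.31 mm/hr
Therefore the application rate = 16.31 mm/hr.


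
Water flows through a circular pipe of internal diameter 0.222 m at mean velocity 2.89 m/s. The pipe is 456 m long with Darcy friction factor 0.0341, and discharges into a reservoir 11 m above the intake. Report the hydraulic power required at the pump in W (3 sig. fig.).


Approach: apply continuity + Darcy-Weisbach + hydraulic power, Q = A*v; hf = f*(L/D)*(v^2/(2g)); H = static + hf; P = rho*g*Q*H.
Step 1 — flow rate (continuity, Q = A*v):
  A = pi*(0.222/2)^2 = 0.038708 m^2
  Q = 0.038708 * 2.89 = 0.11186 m^3/s
Step 2 — friction head loss (Darcy-Weisbach):
  hf = 0.0341 * (456/0.222) * (2.89^2 / (2*9.81))
  hf = 29.817 m
Step 3 — total head: H = 11 + 29.817 = 40.817 m
Step 4 — hydraulic power (P = rho*g*Q*H):
  P = 1000 * 9.81 * 0.11186 * 40.817 = 44800 W
Therefore the hydraulic power required at the pump = 44800 W.


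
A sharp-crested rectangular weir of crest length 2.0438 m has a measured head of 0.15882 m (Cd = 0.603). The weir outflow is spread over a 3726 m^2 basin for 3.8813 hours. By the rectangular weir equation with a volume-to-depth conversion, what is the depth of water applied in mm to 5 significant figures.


Approach: apply the rectangular weir equation with a volume-to-depth conversion, Q = (2/3)*Cd*L*sqrt(2g)*H^1.5; d = Q*t/A * 1000.
Step 1 — weir discharge:
  Q = (2/3)*0.603*2.0438*sqrt(2*9.81)*0.15882^1.5 = 0.2303413 m^3/s
Step 2 — volume: V = 0.2303413 * 3.8813*3600 = 3218.485 m^3
Step 3 — depth: d = V/A * 1000 = 3218.485/3726 * 1000 = 863.79 mm
Therefore the depth of water applied = 863.79 mm.


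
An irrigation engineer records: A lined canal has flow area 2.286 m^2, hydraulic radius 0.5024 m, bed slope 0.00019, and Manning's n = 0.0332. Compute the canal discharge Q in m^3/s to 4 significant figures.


Approach: apply Manning's equation, Q = (1/n)*A*R^(2/3)*S^(1/2).
Q = (1/0.0332) * 2.286 * 0.5024^(2/3) * 0.00019^(1/2) = 0.5998 m^3/s
Therefore the canal discharge Q = 0.5998 m^3/s.


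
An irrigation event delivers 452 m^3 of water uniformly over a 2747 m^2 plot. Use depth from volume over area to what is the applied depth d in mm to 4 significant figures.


Approach: apply depth from volume over area, d = (V/A)*1000.
d = (452 / 2747) * 1000 = 164.5 mm
Therefore the applied depth d = 164.5 mm.


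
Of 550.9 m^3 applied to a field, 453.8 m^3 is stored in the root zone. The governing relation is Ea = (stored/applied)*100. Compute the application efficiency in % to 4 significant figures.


Ea = (453.8/550.9)*100 = 82.37 %
Therefore the application efficiency = 82.37 %.


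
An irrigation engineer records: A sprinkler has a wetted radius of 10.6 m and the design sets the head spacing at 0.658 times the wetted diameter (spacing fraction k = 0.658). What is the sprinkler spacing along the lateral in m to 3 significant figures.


Approach: apply the sprinkler spacing rule (spacing as a fraction of wetted diameter), S = k*(2*R).
S = 0.658 * (2 * 10.6) = 13.9 m
Therefore the sprinkler spacing along the lateral = 13.9 m.


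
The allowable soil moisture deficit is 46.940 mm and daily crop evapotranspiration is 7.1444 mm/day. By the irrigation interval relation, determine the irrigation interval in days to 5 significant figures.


Approach: apply the irrigation interval relation, interval = SMD / ETc.
interval = 46.940 / 7.1444 = 6.5702 days
Therefore the irrigation interval = 6.5702 days.


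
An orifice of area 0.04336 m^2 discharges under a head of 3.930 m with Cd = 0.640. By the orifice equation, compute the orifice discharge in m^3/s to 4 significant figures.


Approach: apply the orifice equation, Q = Cd*A*sqrt(2*g*h).
Q = 0.640 * 0.04336 * sqrt(2*9.81*3.930) = 0.2437 m^3/s
Therefore the orifice discharge = 0.2437 m^3/s.


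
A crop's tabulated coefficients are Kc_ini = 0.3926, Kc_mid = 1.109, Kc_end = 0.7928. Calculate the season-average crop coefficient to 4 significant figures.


Approach: apply a simple seasonal average, Kc_avg = (Kc_ini + Kc_mid + Kc_end)/3.
Kc_avg = (0.3926 + 1.109 + 0.7928)/3 = 0.7648
Therefore the season-average crop coefficient = 0.7648.


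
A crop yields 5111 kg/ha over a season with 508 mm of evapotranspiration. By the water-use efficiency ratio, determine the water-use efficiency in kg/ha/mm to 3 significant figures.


Approach: apply the water-use efficiency ratio, WUE = yield/ET.
WUE = 5111 / 508 = 10.1 kg/ha/mm
Therefore the water-use efficiency = 10.1 kg/ha/mm.


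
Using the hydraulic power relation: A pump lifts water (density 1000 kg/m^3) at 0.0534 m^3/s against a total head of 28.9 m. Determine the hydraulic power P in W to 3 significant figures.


Approach: apply the hydraulic power relation, P = rho*g*Q*H.
P = 1000 * 9.81 * 0.0534 * 28.9 = 15100 W
Therefore the hydraulic power P = 15100 W.


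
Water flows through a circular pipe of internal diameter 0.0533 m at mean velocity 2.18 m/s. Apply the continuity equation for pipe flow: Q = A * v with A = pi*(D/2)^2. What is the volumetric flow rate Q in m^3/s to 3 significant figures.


A = pi*(0.0533/2)^2 = 0.0022312 m^2
Q = 0.0022312 * 2.18 = 0.00486 m^3/s
Therefore the volumetric flow rate Q = 0.00486 m^3/s.


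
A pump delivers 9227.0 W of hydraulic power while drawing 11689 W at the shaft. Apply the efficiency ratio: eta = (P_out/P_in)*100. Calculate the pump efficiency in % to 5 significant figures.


eta = (9227.0 / 11689) * 100 = 78.937 %
Therefore the pump efficiency = 78.937 %.


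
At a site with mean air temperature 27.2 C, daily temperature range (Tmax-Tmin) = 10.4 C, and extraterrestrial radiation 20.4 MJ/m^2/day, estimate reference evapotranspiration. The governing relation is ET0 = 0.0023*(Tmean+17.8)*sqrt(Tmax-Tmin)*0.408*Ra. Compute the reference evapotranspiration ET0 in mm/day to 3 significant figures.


ET0 = 0.0023*(27.2+17.8)*sqrt(10.4)*0.408*20.4 = 2.78 mm/day
Therefore the reference evapotranspiration ET0 = 2.78 mm/day.


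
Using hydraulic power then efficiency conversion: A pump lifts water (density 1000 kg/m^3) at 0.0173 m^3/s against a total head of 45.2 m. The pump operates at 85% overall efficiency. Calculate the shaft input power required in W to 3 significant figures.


Approach: apply hydraulic power then efficiency conversion, P = rho*g*Q*H; P_in = P/eta.
Step 1 — hydraulic power (P = rho*g*Q*H):
  P = 1000 * 9.81 * 0.0173 * 45.2 = 7671.0 W
Step 2 — input power: P_in = P/eta = 7671.0 / 0.85 = 9020 W
Therefore the shaft input power required = 9020 W.


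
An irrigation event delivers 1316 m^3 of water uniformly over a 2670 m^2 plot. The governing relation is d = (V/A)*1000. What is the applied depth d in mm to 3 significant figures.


d = (1316 / 2670) * 1000 = 493 mm
Therefore the applied depth d = 493 mm.


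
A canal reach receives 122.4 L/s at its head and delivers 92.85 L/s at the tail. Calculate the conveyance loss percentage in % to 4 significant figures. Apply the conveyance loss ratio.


Approach: apply the conveyance loss ratio, loss% = ((Q_head - Q_tail)/Q_head)*100.
loss = ((122.4 - 92.85)/122.4)*100 = 24.14 %
Therefore the conveyance loss percentage = 24.14 %.


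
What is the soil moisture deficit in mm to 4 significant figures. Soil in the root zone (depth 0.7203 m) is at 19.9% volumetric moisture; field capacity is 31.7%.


Approach: apply the soil moisture deficit relation, SMD = (FC - theta)/100 * depth * 1000.
SMD = (31.7 - 19.9)/100 * 0.7203 * 1000 = 85.00 mm
Therefore the soil moisture deficit = 85.00 mm.


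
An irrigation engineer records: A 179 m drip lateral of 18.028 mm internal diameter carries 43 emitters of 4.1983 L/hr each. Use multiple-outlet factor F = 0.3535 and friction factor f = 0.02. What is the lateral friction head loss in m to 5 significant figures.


Approach: apply Darcy-Weisbach with the multiple-outlet F-factor, Q = n*q/(3600*1000) m^3/s; v = Q/A; hf = F*f*(L/D)*(v^2/(2g)).
Q = 43*4.1983/(3600*1000) = 5.014636e-05 m^3/s
A = pi*(18.028e-3/2)^2 = 2.552613e-04 m^2, so v = Q/A = 0.1964511 m/s
hf = 0.3535*0.02*(179/0.018028)*(0.1964511^2/(2*9.81)) = 0.13808 m
Therefore the lateral friction head loss = 0.13808 m.


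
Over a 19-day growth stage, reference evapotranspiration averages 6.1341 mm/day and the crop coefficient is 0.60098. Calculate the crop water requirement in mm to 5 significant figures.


Approach: apply the crop water requirement relation, CWR = ET0 * Kc * days.
CWR = 6.1341 * 0.60098 * 19 = 70.043 mm
Therefore the crop water requirement = 70.043 mm.


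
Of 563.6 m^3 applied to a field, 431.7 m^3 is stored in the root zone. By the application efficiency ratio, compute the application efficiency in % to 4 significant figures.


Approach: apply the application efficiency ratio, Ea = (stored/applied)*100.
Ea = (431.7/563.6)*100 = 76.60 %
Therefore the application efficiency = 76.60 %.


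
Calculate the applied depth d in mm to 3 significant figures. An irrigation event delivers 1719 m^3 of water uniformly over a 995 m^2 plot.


Approach: apply depth from volume over area, d = (V/A)*1000.
d = (1719 / 995) * 1000 = 1730 mm
Therefore the applied depth d = 1730 mm.


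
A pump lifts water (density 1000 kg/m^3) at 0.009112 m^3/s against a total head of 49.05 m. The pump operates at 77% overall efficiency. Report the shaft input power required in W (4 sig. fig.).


Approach: apply hydraulic power then efficiency conversion, P = rho*g*Q*H; P_in = P/eta.
Step 1 — hydraulic power (P = rho*g*Q*H):
  P = 1000 * 9.81 * 0.009112 * 49.05 = 4384.52 W
Step 2 — input power: P_in = P/eta = 4384.52 / 0.77 = 5694 W
Therefore the shaft input power required = 5694 W.


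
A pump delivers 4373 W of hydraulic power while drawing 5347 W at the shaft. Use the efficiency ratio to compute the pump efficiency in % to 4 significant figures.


Approach: apply the efficiency ratio, eta = (P_out/P_in)*100.
eta = (4373 / 5347) * 100 = 81.78 %
Therefore the pump efficiency = 81.78 %.


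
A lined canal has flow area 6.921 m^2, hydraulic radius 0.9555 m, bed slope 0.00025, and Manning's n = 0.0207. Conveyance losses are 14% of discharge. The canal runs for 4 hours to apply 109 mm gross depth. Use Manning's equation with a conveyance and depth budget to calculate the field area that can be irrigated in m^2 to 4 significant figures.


Approach: apply Manning's equation with a conveyance and depth budget, Q = (1/n)*A*R^(2/3)*S^(1/2); Q_field = Q*(1-loss); Area = Q_field*t/(d/1000).
Step 1 — canal discharge (Manning's equation):
  Q = (1/0.0207) * 6.921 * 0.9555^(2/3) * 0.00025^(1/2) = 5.12848 m^3/s
Step 2 — delivered flow: Q_field = 5.12848*(1 - 14/100) = 4.41050 m^3/s
Step 3 — volume delivered: V = 4.41050 * 4*3600 = 63511.1 m^3
Step 4 — area served: A = V / (depth/1000) = 63511.1 / 0.109 = 582700 m^2
Therefore the field area that can be irrigated = 582700 m^2.


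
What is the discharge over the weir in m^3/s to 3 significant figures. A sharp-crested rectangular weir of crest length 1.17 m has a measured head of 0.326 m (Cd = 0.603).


Approach: apply the rectangular weir equation, Q = (2/3)*Cd*L*sqrt(2g)*H^1.5.
Q = (2/3)*0.603*1.17*sqrt(2*9.81)*0.326^1.5 = 0.388 m^3/s
Therefore the discharge over the weir = 0.388 m^3/s.


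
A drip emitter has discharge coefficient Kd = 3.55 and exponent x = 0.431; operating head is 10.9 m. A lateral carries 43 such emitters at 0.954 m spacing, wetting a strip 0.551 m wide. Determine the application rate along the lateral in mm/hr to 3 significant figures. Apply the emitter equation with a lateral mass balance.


Approach: apply the emitter equation with a lateral mass balance, q = Kd*h^x; Q = n*q; rate = Q/(n*spacing*width).
Step 1 — single emitter flow (q = Kd*h^x):
  q = 3.55 * 10.9^0.431 = 9.9394 L/hr
Step 2 — total lateral flow: Q = 43 * 9.9394 = 427.39 L/hr
Step 3 — wetted area: A = 43 * 0.954 * 0.551 = 22.603 m^2
Step 4 — application rate: Q/A = 427.39/22.603 = 18.9 mm/hr
Therefore the application rate along the lateral = 18.9 mm/hr.


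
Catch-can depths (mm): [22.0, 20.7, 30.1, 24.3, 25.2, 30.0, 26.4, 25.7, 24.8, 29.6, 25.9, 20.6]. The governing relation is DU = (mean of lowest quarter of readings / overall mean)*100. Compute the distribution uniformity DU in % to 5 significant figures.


sorted lowest 3 of 12: [20.6, 20.7, 22.0] -> mean = 21.10000 mm
overall mean = 25.44167 mm
DU = (21.10000/25.44167)*100 = 82.935 %
Therefore the distribution uniformity DU = 82.935 %.


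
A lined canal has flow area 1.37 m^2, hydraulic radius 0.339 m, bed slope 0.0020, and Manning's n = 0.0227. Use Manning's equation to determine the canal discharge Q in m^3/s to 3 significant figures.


Approach: apply Manning's equation, Q = (1/n)*A*R^(2/3)*S^(1/2).
Q = (1/0.0227) * 1.37 * 0.339^(2/3) * 0.0020^(1/2) = 1.31 m^3/s
Therefore the canal discharge Q = 1.31 m^3/s.


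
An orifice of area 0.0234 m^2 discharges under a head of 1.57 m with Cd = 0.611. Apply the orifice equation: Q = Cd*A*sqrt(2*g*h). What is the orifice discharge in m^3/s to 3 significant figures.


Q = 0.611 * 0.0234 * sqrt(2*9.81*1.57) = 0.0794 m^3/s
Therefore the orifice discharge = 0.0794 m^3/s.


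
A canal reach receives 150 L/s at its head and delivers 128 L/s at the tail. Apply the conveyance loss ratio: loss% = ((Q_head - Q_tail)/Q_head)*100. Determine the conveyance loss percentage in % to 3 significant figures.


loss = ((150 - 128)/150)*100 = 14.7 %
Therefore the conveyance loss percentage = 14.7 %.


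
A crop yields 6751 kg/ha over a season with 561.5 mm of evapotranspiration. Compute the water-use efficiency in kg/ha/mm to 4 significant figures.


Approach: apply the water-use efficiency ratio, WUE = yield/ET.
WUE = 6751 / 561.5 = 12.02 kg/ha/mm
Therefore the water-use efficiency = 12.02 kg/ha/mm.


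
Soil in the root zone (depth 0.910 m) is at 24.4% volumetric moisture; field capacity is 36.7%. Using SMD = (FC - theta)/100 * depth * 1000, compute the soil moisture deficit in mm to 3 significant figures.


SMD = (36.7 - 24.4)/100 * 0.910 * 1000 = 112 mm
Therefore the soil moisture deficit = 112 mm.


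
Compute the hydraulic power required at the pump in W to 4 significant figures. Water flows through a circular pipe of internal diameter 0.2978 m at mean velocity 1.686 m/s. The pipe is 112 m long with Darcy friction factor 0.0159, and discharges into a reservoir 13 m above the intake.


Approach: apply continuity + Darcy-Weisbach + hydraulic power, Q = A*v; hf = f*(L/D)*(v^2/(2g)); H = static + hf; P = rho*g*Q*H.
Step 1 — flow rate (continuity, Q = A*v):
  A = pi*(0.2978/2)^2 = 0.0696529 m^2
  Q = 0.0696529 * 1.686 = 0.117435 m^3/s
Step 2 — friction head loss (Darcy-Weisbach):
  hf = 0.0159 * (112/0.2978) * (1.686^2 / (2*9.81))
  hf = 0.866376 m
Step 3 — total head: H = 13 + 0.866376 = 13.8664 m
Step 4 — hydraulic power (P = rho*g*Q*H):
  P = 1000 * 9.81 * 0.117435 * 13.8664 = 15970 W
Therefore the hydraulic power required at the pump = 15970 W.


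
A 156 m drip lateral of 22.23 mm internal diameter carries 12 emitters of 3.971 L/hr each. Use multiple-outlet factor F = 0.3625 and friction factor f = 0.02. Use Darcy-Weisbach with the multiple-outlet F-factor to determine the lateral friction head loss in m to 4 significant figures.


Approach: apply Darcy-Weisbach with the multiple-outlet F-factor, Q = n*q/(3600*1000) m^3/s; v = Q/A; hf = F*f*(L/D)*(v^2/(2g)).
Q = 12*3.971/(3600*1000) = 1.32367e-05 m^3/s
A = pi*(22.23e-3/2)^2 = 3.88122e-04 m^2, so v = Q/A = 0.0341044 m/s
hf = 0.3625*0.02*(156/0.02223)*(0.0341044^2/(2*9.81)) = 0.003016 m
Therefore the lateral friction head loss = 0.003016 m.


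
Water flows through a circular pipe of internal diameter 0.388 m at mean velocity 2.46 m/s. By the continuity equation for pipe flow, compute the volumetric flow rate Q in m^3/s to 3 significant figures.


Approach: apply the continuity equation for pipe flow, Q = A * v with A = pi*(D/2)^2.
A = pi*(0.388/2)^2 = 0.11824 m^2
Q = 0.11824 * 2.46 = 0.291 m^3/s
Therefore the volumetric flow rate Q = 0.291 m^3/s.


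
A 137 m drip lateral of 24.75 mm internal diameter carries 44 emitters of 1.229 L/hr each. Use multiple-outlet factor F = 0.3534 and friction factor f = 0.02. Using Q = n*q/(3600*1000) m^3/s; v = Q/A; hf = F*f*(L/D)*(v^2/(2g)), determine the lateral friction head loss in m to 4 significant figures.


Q = 44*1.229/(3600*1000) = 1.50211e-05 m^3/s
A = pi*(24.75e-3/2)^2 = 4.81105e-04 m^2, so v = Q/A = 0.0312221 m/s
hf = 0.3534*0.02*(137/0.02475)*(0.0312221^2/(2*9.81)) = 0.001944 m
Therefore the lateral friction head loss = 0.001944 m.


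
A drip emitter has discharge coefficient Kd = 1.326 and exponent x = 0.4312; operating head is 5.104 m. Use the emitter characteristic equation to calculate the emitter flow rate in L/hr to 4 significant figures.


Approach: apply the emitter characteristic equation, q = Kd * h^x.
q = 1.326 * 5.104^0.4312 = 2.678 L/hr
Therefore the emitter flow rate = 2.678 L/hr.


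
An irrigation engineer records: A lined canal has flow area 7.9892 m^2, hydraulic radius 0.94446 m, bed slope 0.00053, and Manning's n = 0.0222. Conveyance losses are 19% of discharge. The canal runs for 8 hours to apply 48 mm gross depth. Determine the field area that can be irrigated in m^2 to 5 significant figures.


Approach: apply Manning's equation with a conveyance and depth budget, Q = (1/n)*A*R^(2/3)*S^(1/2); Q_field = Q*(1-loss); Area = Q_field*t/(d/1000).
Step 1 — canal discharge (Manning's equation):
  Q = (1/0.0222) * 7.9892 * 0.94446^(2/3) * 0.00053^(1/2) = 7.975244 m^3/s
Step 2 — delivered flow: Q_field = 7.975244*(1 - 19/100) = 6.459947 m^3/s
Step 3 — volume delivered: V = 6.459947 * 8*3600 = 186046.5 m^3
Step 4 — area served: A = V / (depth/1000) = 186046.5 / 0.048 = 3876000 m^2
Therefore the field area that can be irrigated = 3876000 m^2.


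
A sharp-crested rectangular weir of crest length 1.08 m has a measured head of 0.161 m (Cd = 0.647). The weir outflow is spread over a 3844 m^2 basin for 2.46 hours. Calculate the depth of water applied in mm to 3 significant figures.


Approach: apply the rectangular weir equation with a volume-to-depth conversion, Q = (2/3)*Cd*L*sqrt(2g)*H^1.5; d = Q*t/A * 1000.
Step 1 — weir discharge:
  Q = (2/3)*0.647*1.08*sqrt(2*9.81)*0.161^1.5 = 0.13330 m^3/s
Step 2 — volume: V = 0.13330 * 2.46*3600 = 1180.5 m^3
Step 3 — depth: d = V/A * 1000 = 1180.5/3844 * 1000 = 307 mm
Therefore the depth of water applied = 307 mm.
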